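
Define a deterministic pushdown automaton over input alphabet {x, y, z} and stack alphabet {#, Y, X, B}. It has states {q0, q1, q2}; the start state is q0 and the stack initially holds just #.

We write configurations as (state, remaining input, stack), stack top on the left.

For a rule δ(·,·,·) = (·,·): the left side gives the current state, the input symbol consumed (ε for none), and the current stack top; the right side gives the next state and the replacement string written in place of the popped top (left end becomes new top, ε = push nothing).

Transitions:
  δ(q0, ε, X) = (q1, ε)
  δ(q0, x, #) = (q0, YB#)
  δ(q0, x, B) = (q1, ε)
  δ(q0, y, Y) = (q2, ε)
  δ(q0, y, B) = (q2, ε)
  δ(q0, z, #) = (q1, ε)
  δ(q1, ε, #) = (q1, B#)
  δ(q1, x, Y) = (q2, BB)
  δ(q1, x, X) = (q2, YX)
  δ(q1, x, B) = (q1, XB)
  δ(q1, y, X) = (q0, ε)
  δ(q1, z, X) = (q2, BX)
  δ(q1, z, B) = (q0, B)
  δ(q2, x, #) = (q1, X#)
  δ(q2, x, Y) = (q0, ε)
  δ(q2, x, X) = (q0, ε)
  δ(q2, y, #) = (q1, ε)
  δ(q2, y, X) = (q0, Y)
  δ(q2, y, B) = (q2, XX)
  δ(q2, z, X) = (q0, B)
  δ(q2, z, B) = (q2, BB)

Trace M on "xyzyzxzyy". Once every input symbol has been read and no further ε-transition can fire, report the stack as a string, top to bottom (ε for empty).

YXXB#

(q0, xyzyzxzyy, #)
  read x, top #: go to q0, push YB# → (q0, yzyzxzyy, YB#)
  read y, top Y: go to q2, push ε → (q2, zyzxzyy, B#)
  read z, top B: go to q2, push BB → (q2, yzxzyy, BB#)
  read y, top B: go to q2, push XX → (q2, zxzyy, XXB#)
  read z, top X: go to q0, push B → (q0, xzyy, BXB#)
  read x, top B: go to q1, push ε → (q1, zyy, XB#)
  read z, top X: go to q2, push BX → (q2, yy, BXB#)
  read y, top B: go to q2, push XX → (q2, y, XXXB#)
  read y, top X: go to q0, push Y → (q0, ε, YXXB#)
All input consumed in state q0 with stack YXXB#.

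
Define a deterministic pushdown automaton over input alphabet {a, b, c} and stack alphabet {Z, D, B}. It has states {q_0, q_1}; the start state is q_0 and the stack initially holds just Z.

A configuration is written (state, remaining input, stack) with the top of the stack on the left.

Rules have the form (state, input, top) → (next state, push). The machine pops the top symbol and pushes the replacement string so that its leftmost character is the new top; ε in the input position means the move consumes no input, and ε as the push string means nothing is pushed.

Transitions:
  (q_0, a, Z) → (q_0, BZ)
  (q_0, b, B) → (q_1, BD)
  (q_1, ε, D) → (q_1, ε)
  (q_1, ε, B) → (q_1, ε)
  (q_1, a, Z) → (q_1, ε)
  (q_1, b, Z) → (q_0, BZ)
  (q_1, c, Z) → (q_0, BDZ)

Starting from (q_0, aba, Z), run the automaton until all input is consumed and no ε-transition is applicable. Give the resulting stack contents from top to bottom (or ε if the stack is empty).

ε

(q_0, aba, Z) ⊢ (q_0, ba, BZ) ⊢ (q_1, a, BDZ) ⊢ (q_1, a, DZ) ⊢ (q_1, a, Z) ⊢ (q_1, ε, ε)
All input consumed in state q_1 with stack ε.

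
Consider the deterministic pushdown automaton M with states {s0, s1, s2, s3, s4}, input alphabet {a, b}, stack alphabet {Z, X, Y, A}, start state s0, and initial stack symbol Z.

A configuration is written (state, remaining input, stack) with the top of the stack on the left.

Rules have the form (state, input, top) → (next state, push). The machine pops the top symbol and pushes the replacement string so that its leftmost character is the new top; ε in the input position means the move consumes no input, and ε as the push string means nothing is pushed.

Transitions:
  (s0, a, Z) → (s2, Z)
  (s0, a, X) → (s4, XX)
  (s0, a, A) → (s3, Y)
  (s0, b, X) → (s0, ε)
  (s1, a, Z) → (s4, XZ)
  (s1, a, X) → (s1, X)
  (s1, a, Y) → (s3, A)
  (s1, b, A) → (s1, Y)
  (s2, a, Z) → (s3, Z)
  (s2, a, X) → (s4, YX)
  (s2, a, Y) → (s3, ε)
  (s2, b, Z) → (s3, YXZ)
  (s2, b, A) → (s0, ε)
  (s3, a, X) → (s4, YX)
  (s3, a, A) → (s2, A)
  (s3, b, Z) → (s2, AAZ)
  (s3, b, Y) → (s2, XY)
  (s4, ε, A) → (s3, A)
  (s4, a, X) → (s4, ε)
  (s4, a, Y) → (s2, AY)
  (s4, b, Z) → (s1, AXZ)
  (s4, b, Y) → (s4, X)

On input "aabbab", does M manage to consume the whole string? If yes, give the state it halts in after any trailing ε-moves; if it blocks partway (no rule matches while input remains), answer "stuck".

s2

(s0, aabbab, Z)
  read a, top Z: go to s2, push Z → (s2, abbab, Z)
  read a, top Z: go to s3, push Z → (s3, bbab, Z)
  read b, top Z: go to s2, push AAZ → (s2, bab, AAZ)
  read b, top A: go to s0, push ε → (s0, ab, AZ)
  read a, top A: go to s3, push Y → (s3, b, YZ)
  read b, top Y: go to s2, push XY → (s2, ε, XYZ)
All input consumed; M is in state s2.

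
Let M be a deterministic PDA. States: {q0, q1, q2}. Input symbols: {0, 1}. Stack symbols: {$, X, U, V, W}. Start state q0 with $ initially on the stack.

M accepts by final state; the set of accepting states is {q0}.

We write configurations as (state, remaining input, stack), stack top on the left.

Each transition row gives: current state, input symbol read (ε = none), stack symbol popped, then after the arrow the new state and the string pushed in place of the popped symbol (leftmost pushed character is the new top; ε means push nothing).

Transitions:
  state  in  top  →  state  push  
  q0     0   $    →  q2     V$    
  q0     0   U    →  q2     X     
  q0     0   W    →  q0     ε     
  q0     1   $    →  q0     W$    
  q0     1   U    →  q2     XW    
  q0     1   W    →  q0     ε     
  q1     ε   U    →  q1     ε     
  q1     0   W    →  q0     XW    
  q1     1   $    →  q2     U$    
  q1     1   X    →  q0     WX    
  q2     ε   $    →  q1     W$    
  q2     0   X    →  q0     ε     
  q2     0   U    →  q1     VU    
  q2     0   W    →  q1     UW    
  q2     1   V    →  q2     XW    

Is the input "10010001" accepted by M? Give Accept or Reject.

Reject

(q0, 10010001, $) ⊢ (q0, 0010001, W$) ⊢ (q0, 010001, $) ⊢ (q2, 10001, V$) ⊢ (q2, 0001, XW$) ⊢ (q0, 001, W$) ⊢ (q0, 01, $) ⊢ (q2, 1, V$) ⊢ (q2, ε, XW$)
All input consumed; state q2 ∉ F and no further ε-move applies.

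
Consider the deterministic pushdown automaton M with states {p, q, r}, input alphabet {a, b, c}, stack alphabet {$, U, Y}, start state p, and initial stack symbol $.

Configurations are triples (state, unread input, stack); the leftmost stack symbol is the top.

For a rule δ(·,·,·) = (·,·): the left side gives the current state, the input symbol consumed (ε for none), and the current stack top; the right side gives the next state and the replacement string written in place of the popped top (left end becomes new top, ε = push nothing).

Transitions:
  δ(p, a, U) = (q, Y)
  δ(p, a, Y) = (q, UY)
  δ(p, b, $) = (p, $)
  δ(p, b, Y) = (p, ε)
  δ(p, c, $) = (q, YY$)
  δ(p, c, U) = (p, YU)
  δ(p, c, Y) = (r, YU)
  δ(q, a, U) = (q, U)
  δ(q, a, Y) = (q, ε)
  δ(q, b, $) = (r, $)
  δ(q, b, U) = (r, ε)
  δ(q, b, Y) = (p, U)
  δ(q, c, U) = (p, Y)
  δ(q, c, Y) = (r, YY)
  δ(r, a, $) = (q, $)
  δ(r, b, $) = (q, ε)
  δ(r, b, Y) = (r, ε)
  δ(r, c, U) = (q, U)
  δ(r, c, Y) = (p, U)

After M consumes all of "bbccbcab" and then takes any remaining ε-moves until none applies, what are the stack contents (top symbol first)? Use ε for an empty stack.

UY$

(p, bbccbcab, $)
  read b, top $: go to p, push $ → (p, bccbcab, $)
  read b, top $: go to p, push $ → (p, ccbcab, $)
  read c, top $: go to q, push YY$ → (q, cbcab, YY$)
  read c, top Y: go to r, push YY → (r, bcab, YYY$)
  read b, top Y: go to r, push ε → (r, cab, YY$)
  read c, top Y: go to p, push U → (p, ab, UY$)
  read a, top U: go to q, push Y → (q, b, YY$)
  read b, top Y: go to p, push U → (p, ε, UY$)
All input consumed in state p with stack UY$.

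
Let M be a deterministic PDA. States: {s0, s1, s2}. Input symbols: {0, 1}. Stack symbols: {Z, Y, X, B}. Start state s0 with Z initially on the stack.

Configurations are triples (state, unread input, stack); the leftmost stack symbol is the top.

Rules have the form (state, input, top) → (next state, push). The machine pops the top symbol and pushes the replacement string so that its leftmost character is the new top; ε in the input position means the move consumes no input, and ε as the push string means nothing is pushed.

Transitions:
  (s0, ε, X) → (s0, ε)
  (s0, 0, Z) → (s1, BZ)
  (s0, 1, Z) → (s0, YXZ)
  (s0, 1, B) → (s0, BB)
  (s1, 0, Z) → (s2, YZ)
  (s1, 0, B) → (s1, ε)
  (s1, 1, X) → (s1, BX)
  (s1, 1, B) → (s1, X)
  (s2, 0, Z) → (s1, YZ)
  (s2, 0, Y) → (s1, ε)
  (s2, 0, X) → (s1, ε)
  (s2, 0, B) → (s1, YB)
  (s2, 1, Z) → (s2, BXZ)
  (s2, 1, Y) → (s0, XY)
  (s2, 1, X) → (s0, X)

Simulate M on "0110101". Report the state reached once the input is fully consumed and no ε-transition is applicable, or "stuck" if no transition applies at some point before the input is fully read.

s1

(s0, 0110101, Z)
  read 0, top Z: go to s1, push BZ → (s1, 110101, BZ)
  read 1, top B: go to s1, push X → (s1, 10101, XZ)
  read 1, top X: go to s1, push BX → (s1, 0101, BXZ)
  read 0, top B: go to s1, push ε → (s1, 101, XZ)
  read 1, top X: go to s1, push BX → (s1, 01, BXZ)
  read 0, top B: go to s1, push ε → (s1, 1, XZ)
  read 1, top X: go to s1, push BX → (s1, ε, BXZ)
All input consumed; M is in state s1.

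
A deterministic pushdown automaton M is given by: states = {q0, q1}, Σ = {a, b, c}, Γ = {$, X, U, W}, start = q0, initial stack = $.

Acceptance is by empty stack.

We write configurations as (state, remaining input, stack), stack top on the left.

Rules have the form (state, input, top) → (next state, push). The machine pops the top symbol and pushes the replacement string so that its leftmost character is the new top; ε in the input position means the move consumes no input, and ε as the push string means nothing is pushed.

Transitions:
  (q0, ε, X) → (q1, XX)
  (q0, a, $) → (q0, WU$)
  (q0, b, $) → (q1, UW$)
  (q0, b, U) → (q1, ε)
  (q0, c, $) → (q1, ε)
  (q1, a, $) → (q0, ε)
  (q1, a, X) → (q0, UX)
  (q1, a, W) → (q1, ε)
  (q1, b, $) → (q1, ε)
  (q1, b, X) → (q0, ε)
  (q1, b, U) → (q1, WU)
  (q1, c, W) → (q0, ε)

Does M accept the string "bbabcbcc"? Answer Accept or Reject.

(q0, bbabcbcc, $)
  read b, top $: go to q1, push UW$ → (q1, babcbcc, UW$)
  read b, top U: go to q1, push WU → (q1, abcbcc, WUW$)
  read a, top W: go to q1, push ε → (q1, bcbcc, UW$)
  read b, top U: go to q1, push WU → (q1, cbcc, WUW$)
  read c, top W: go to q0, push ε → (q0, bcc, UW$)
  read b, top U: go to q1, push ε → (q1, cc, W$)
  read c, top W: go to q0, push ε → (q0, c, $)
  read c, top $: go to q1, push ε → (q1, ε, ε)
All input consumed and the stack is empty.

Accept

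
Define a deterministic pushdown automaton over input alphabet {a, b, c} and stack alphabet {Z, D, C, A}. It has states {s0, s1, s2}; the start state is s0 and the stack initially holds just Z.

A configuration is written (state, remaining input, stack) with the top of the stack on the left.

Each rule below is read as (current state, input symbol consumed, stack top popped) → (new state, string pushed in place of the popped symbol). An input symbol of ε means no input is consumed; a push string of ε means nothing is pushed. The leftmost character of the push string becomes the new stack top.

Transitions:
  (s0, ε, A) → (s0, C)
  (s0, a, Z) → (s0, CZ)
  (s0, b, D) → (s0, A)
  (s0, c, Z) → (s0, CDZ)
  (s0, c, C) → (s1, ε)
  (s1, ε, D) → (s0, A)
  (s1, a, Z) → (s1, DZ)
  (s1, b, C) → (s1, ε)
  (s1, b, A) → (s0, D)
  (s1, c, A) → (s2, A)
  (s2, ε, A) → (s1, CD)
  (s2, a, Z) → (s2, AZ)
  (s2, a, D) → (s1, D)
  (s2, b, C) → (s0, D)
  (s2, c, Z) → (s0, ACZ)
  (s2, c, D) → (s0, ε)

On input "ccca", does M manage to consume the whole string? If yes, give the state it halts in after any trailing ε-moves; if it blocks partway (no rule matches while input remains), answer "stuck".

(s0, ccca, Z)
  read c, top Z: go to s0, push CDZ → (s0, cca, CDZ)
  read c, top C: go to s1, push ε → (s1, ca, DZ)
  ε-move, top D: go to s0, push A → (s0, ca, AZ)
  ε-move, top A: go to s0, push C → (s0, ca, CZ)
  read c, top C: go to s1, push ε → (s1, a, Z)
  read a, top Z: go to s1, push DZ → (s1, ε, DZ)
  ε-move, top D: go to s0, push A → (s0, ε, AZ)
  ε-move, top A: go to s0, push C → (s0, ε, CZ)
All input consumed; M is in state s0.

s0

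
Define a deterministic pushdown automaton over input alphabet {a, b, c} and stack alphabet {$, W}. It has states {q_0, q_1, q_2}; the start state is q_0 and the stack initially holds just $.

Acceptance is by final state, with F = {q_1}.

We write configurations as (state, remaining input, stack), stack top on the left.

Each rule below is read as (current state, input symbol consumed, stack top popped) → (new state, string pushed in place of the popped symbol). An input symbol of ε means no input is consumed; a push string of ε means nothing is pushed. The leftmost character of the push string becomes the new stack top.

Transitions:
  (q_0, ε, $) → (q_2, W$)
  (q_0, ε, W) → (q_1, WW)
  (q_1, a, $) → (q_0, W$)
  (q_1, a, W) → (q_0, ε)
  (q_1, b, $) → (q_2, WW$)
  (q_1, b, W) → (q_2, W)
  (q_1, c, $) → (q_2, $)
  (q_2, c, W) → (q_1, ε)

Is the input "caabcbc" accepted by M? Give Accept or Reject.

(q_0, caabcbc, $)
  ε-move, top $: go to q_2, push W$ → (q_2, caabcbc, W$)
  read c, top W: go to q_1, push ε → (q_1, aabcbc, $)
  read a, top $: go to q_0, push W$ → (q_0, abcbc, W$)
  ε-move, top W: go to q_1, push WW → (q_1, abcbc, WW$)
  read a, top W: go to q_0, push ε → (q_0, bcbc, W$)
  ε-move, top W: go to q_1, push WW → (q_1, bcbc, WW$)
  read b, top W: go to q_2, push W → (q_2, cbc, WW$)
  read c, top W: go to q_1, push ε → (q_1, bc, W$)
  read b, top W: go to q_2, push W → (q_2, c, W$)
  read c, top W: go to q_1, push ε → (q_1, ε, $)
All input consumed; state q_1 ∈ F.

Accept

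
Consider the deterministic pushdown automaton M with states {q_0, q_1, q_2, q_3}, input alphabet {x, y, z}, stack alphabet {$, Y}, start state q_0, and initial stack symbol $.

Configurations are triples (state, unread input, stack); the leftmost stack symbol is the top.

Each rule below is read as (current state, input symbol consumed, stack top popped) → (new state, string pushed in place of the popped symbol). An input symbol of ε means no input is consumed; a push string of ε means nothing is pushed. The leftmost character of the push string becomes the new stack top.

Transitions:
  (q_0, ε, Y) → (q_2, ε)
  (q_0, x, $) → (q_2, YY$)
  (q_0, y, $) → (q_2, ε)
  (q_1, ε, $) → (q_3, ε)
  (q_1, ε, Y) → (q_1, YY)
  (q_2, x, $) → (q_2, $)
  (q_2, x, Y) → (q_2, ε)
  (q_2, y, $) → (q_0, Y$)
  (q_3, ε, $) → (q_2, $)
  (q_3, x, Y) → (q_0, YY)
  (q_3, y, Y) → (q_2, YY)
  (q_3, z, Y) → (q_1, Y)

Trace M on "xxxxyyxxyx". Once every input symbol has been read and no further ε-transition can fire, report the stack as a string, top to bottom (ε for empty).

(q_0, xxxxyyxxyx, $) ⊢ (q_2, xxxyyxxyx, YY$) ⊢ (q_2, xxyyxxyx, Y$) ⊢ (q_2, xyyxxyx, $) ⊢ (q_2, yyxxyx, $) ⊢ (q_0, yxxyx, Y$) ⊢ (q_2, yxxyx, $) ⊢ (q_0, xxyx, Y$) ⊢ (q_2, xxyx, $) ⊢ (q_2, xyx, $) ⊢ (q_2, yx, $) ⊢ (q_0, x, Y$) ⊢ (q_2, x, $) ⊢ (q_2, ε, $)
All input consumed in state q_2 with stack $.

$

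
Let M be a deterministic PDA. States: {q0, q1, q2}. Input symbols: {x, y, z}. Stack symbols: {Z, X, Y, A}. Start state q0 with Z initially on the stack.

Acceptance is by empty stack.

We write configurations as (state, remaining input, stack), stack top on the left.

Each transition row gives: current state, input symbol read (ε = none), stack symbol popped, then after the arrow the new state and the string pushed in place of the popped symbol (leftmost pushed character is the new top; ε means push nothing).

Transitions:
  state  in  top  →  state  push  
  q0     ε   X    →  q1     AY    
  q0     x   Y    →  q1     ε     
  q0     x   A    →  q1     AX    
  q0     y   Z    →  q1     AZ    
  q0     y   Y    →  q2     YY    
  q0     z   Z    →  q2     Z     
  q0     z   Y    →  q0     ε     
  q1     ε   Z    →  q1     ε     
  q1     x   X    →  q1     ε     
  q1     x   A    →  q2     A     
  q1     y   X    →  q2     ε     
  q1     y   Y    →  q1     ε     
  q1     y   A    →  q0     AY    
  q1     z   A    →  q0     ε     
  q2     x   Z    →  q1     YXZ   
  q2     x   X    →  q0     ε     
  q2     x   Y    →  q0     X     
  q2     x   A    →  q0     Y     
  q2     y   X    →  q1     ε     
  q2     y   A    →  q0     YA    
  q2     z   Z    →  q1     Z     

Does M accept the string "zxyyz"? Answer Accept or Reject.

Accept

(q0, zxyyz, Z) ⊢ (q2, xyyz, Z) ⊢ (q1, yyz, YXZ) ⊢ (q1, yz, XZ) ⊢ (q2, z, Z) ⊢ (q1, ε, Z) ⊢ (q1, ε, ε)
All input consumed and the stack is empty.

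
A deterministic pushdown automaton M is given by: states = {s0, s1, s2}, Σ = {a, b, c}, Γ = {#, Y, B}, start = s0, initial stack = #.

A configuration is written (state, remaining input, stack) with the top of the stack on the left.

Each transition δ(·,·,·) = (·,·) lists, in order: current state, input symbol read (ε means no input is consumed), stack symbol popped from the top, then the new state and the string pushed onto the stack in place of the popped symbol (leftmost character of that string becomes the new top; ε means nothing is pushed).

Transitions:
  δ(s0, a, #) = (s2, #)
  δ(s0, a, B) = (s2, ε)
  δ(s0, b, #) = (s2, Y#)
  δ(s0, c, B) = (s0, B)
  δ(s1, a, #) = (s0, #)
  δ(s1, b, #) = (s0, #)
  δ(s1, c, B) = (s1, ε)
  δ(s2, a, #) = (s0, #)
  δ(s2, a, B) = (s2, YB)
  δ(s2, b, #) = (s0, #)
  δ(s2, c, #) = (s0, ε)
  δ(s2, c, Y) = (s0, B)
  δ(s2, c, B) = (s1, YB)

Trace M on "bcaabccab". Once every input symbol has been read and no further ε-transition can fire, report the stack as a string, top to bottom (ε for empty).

(s0, bcaabccab, #)
  read b, top #: go to s2, push Y# → (s2, caabccab, Y#)
  read c, top Y: go to s0, push B → (s0, aabccab, B#)
  read a, top B: go to s2, push ε → (s2, abccab, #)
  read a, top #: go to s0, push # → (s0, bccab, #)
  read b, top #: go to s2, push Y# → (s2, ccab, Y#)
  read c, top Y: go to s0, push B → (s0, cab, B#)
  read c, top B: go to s0, push B → (s0, ab, B#)
  read a, top B: go to s2, push ε → (s2, b, #)
  read b, top #: go to s0, push # → (s0, ε, #)
All input consumed in state s0 with stack #.

#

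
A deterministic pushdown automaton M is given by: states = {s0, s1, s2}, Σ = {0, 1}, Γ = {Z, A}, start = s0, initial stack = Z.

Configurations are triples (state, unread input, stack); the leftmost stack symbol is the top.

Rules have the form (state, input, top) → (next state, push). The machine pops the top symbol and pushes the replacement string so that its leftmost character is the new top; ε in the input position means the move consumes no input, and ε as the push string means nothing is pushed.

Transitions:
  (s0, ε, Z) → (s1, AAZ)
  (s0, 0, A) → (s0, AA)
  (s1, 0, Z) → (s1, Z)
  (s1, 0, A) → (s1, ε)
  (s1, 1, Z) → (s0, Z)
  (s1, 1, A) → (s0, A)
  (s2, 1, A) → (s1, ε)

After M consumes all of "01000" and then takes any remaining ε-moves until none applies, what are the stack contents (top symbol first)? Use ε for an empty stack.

(s0, 01000, Z)
  ε-move, top Z: go to s1, push AAZ → (s1, 01000, AAZ)
  read 0, top A: go to s1, push ε → (s1, 1000, AZ)
  read 1, top A: go to s0, push A → (s0, 000, AZ)
  read 0, top A: go to s0, push AA → (s0, 00, AAZ)
  read 0, top A: go to s0, push AA → (s0, 0, AAAZ)
  read 0, top A: go to s0, push AA → (s0, ε, AAAAZ)
All input consumed in state s0 with stack AAAAZ.

AAAAZ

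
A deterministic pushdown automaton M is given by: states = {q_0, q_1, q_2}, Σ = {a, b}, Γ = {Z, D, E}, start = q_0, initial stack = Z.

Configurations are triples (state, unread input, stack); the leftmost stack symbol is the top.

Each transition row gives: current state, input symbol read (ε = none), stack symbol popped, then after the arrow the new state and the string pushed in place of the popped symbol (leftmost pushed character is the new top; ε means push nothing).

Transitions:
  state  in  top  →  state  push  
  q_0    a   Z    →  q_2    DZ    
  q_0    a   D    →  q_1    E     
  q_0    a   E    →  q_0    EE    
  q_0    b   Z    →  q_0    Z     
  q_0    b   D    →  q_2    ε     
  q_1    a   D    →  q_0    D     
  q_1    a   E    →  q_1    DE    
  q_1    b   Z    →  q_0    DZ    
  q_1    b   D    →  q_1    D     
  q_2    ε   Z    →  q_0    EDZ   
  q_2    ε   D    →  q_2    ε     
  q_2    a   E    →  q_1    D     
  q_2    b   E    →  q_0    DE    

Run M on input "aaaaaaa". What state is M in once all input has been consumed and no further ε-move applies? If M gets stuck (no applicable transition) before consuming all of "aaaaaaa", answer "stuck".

(q_0, aaaaaaa, Z)
  read a, top Z: go to q_2, push DZ → (q_2, aaaaaa, DZ)
  ε-move, top D: go to q_2, push ε → (q_2, aaaaaa, Z)
  ε-move, top Z: go to q_0, push EDZ → (q_0, aaaaaa, EDZ)
  read a, top E: go to q_0, push EE → (q_0, aaaaa, EEDZ)
  read a, top E: go to q_0, push EE → (q_0, aaaa, EEEDZ)
  read a, top E: go to q_0, push EE → (q_0, aaa, EEEEDZ)
  read a, top E: go to q_0, push EE → (q_0, aa, EEEEEDZ)
  read a, top E: go to q_0, push EE → (q_0, a, EEEEEEDZ)
  read a, top E: go to q_0, push EE → (q_0, ε, EEEEEEEDZ)
All input consumed; M is in state q_0.

q_0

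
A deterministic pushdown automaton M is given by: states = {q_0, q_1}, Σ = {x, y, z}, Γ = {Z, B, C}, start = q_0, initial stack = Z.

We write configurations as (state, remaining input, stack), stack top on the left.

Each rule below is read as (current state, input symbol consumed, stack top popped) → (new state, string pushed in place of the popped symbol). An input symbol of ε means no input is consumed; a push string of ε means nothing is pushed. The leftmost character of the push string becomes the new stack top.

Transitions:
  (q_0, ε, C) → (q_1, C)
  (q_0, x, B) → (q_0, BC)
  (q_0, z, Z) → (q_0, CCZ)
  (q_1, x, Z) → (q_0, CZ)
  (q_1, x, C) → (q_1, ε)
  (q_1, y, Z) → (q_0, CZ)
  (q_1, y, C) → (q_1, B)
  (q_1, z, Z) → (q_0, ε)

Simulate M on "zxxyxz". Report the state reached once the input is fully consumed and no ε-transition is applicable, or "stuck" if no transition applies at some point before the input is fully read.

q_0

(q_0, zxxyxz, Z)
  read z, top Z: go to q_0, push CCZ → (q_0, xxyxz, CCZ)
  ε-move, top C: go to q_1, push C → (q_1, xxyxz, CCZ)
  read x, top C: go to q_1, push ε → (q_1, xyxz, CZ)
  read x, top C: go to q_1, push ε → (q_1, yxz, Z)
  read y, top Z: go to q_0, push CZ → (q_0, xz, CZ)
  ε-move, top C: go to q_1, push C → (q_1, xz, CZ)
  read x, top C: go to q_1, push ε → (q_1, z, Z)
  read z, top Z: go to q_0, push ε → (q_0, ε, ε)
All input consumed; M is in state q_0.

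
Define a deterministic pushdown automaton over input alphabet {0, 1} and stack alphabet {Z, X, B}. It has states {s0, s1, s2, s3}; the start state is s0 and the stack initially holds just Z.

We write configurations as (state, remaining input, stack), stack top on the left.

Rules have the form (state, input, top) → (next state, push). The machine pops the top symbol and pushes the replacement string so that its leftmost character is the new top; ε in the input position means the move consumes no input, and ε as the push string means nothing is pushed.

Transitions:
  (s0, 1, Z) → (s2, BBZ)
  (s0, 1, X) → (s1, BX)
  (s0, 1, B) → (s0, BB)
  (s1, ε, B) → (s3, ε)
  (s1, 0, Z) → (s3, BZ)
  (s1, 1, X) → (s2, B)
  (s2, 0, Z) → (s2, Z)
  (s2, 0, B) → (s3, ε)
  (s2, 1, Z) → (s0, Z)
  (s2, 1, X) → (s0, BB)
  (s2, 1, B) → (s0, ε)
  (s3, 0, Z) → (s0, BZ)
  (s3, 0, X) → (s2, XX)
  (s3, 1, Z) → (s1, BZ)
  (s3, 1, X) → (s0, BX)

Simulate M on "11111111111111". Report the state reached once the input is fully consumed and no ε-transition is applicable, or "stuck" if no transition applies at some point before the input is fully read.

(s0, 11111111111111, Z)
  read 1, top Z: go to s2, push BBZ → (s2, 1111111111111, BBZ)
  read 1, top B: go to s0, push ε → (s0, 111111111111, BZ)
  read 1, top B: go to s0, push BB → (s0, 11111111111, BBZ)
  read 1, top B: go to s0, push BB → (s0, 1111111111, BBBZ)
  read 1, top B: go to s0, push BB → (s0, 111111111, BBBBZ)
  read 1, top B: go to s0, push BB → (s0, 11111111, BBBBBZ)
  read 1, top B: go to s0, push BB → (s0, 1111111, BBBBBBZ)
  read 1, top B: go to s0, push BB → (s0, 111111, BBBBBBBZ)
  read 1, top B: go to s0, push BB → (s0, 11111, BBBBBBBBZ)
  read 1, top B: go to s0, push BB → (s0, 1111, BBBBBBBBBZ)
  read 1, top B: go to s0, push BB → (s0, 111, BBBBBBBBBBZ)
  read 1, top B: go to s0, push BB → (s0, 11, BBBBBBBBBBBZ)
  read 1, top B: go to s0, push BB → (s0, 1, BBBBBBBBBBBBZ)
  read 1, top B: go to s0, push BB → (s0, ε, BBBBBBBBBBBBBZ)
All input consumed; M is in state s0.

s0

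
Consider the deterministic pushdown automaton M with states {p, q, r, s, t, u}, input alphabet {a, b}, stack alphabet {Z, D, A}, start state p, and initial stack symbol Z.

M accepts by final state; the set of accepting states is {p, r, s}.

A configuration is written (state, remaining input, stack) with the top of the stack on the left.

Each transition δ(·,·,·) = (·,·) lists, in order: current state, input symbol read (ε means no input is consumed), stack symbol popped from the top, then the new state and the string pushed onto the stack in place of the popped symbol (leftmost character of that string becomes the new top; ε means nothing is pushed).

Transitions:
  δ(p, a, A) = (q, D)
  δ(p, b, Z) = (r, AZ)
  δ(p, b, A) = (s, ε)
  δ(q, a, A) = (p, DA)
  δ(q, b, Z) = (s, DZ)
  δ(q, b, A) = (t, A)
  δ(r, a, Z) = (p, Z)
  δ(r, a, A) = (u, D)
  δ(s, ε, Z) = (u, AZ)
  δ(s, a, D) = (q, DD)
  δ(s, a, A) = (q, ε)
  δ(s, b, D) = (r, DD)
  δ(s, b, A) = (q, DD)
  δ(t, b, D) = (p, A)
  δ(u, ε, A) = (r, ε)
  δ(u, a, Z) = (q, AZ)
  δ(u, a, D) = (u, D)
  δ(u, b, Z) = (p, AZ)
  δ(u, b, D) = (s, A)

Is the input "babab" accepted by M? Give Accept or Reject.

Accept

(p, babab, Z)
  read b, top Z: go to r, push AZ → (r, abab, AZ)
  read a, top A: go to u, push D → (u, bab, DZ)
  read b, top D: go to s, push A → (s, ab, AZ)
  read a, top A: go to q, push ε → (q, b, Z)
  read b, top Z: go to s, push DZ → (s, ε, DZ)
All input consumed; state s ∈ F.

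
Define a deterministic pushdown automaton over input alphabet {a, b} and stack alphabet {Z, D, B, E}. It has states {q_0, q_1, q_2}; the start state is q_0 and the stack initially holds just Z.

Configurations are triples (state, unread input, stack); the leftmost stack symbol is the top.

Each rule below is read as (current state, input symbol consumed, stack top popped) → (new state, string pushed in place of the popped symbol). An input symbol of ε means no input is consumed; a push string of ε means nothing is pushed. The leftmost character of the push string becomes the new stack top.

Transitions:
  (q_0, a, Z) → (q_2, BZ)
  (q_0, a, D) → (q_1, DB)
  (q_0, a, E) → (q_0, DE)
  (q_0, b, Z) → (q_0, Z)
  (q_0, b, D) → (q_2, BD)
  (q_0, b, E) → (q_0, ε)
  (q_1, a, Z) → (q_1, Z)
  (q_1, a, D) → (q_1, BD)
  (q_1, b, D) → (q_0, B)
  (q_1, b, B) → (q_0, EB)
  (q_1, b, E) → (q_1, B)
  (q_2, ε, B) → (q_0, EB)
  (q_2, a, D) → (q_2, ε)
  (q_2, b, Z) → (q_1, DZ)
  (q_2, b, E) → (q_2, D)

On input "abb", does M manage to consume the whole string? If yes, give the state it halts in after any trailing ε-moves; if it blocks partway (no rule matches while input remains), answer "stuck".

(q_0, abb, Z)
  read a, top Z: go to q_2, push BZ → (q_2, bb, BZ)
  ε-move, top B: go to q_0, push EB → (q_0, bb, EBZ)
  read b, top E: go to q_0, push ε → (q_0, b, BZ)
No transition for (q_0, b, top B); M blocks with input b remaining.

stuck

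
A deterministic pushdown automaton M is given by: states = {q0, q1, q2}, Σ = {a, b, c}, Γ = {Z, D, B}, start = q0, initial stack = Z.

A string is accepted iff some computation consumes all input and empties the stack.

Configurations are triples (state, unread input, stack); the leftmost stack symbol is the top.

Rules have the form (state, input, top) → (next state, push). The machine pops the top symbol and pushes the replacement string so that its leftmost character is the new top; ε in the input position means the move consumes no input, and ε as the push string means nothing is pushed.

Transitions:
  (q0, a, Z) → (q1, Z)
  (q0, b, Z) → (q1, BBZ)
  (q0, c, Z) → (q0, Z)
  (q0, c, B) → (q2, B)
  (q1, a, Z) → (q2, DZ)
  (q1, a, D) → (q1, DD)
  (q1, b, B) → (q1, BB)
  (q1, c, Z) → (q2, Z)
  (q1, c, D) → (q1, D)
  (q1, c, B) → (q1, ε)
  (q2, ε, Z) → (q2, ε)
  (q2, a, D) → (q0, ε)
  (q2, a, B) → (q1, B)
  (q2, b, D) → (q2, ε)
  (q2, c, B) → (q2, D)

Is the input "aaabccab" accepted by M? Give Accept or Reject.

Accept

(q0, aaabccab, Z)
  read a, top Z: go to q1, push Z → (q1, aabccab, Z)
  read a, top Z: go to q2, push DZ → (q2, abccab, DZ)
  read a, top D: go to q0, push ε → (q0, bccab, Z)
  read b, top Z: go to q1, push BBZ → (q1, ccab, BBZ)
  read c, top B: go to q1, push ε → (q1, cab, BZ)
  read c, top B: go to q1, push ε → (q1, ab, Z)
  read a, top Z: go to q2, push DZ → (q2, b, DZ)
  read b, top D: go to q2, push ε → (q2, ε, Z)
  ε-move, top Z: go to q2, push ε → (q2, ε, ε)
All input consumed and the stack is empty.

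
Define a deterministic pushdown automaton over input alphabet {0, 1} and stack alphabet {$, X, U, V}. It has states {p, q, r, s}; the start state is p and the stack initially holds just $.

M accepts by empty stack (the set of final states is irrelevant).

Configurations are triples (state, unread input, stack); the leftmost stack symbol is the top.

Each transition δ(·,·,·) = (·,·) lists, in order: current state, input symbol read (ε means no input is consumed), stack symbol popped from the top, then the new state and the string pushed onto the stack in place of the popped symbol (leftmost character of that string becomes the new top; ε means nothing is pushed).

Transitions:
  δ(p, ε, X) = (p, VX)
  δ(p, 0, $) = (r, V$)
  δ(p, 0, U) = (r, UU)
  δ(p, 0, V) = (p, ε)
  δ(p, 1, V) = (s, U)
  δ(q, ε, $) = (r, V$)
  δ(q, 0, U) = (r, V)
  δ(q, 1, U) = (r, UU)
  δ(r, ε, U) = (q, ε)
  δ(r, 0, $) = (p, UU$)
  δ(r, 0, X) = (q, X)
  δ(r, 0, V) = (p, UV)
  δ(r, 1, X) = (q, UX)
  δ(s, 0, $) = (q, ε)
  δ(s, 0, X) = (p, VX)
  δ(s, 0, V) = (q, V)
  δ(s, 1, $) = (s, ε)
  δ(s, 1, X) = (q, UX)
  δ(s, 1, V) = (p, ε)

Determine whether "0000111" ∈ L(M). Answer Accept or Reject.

Reject

(p, 0000111, $)
  read 0, top $: go to r, push V$ → (r, 000111, V$)
  read 0, top V: go to p, push UV → (p, 00111, UV$)
  read 0, top U: go to r, push UU → (r, 0111, UUV$)
  ε-move, top U: go to q, push ε → (q, 0111, UV$)
  read 0, top U: go to r, push V → (r, 111, VV$)
No transition applies at (r, 111, VV$); input not fully consumed.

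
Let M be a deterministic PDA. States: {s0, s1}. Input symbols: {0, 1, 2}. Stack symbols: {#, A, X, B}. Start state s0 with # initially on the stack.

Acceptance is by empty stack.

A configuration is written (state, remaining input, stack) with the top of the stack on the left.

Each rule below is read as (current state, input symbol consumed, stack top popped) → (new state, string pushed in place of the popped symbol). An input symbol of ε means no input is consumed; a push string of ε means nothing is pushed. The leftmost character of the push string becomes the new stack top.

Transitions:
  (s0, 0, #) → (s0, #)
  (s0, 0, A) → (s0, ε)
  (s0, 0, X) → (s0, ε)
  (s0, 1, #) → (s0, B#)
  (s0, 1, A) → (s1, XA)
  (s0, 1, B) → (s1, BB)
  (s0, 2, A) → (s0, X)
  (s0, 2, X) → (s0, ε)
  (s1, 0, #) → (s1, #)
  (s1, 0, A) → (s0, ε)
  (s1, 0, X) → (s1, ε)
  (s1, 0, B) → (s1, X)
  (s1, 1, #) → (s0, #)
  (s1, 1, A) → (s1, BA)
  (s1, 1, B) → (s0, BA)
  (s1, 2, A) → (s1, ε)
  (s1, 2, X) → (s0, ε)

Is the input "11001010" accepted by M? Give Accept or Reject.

(s0, 11001010, #)
  read 1, top #: go to s0, push B# → (s0, 1001010, B#)
  read 1, top B: go to s1, push BB → (s1, 001010, BB#)
  read 0, top B: go to s1, push X → (s1, 01010, XB#)
  read 0, top X: go to s1, push ε → (s1, 1010, B#)
  read 1, top B: go to s0, push BA → (s0, 010, BA#)
No transition applies at (s0, 010, BA#); input not fully consumed.

Reject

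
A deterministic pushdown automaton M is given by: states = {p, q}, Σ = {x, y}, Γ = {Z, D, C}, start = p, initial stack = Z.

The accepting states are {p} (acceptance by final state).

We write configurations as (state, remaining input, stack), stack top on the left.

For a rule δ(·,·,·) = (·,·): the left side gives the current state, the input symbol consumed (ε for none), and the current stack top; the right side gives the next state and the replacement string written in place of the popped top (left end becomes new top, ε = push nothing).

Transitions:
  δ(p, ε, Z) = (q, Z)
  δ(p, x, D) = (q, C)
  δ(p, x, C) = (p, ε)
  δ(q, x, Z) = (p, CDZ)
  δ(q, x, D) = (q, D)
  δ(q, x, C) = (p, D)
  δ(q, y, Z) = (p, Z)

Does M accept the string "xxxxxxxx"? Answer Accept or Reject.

(p, xxxxxxxx, Z) ⊢ (q, xxxxxxxx, Z) ⊢ (p, xxxxxxx, CDZ) ⊢ (p, xxxxxx, DZ) ⊢ (q, xxxxx, CZ) ⊢ (p, xxxx, DZ) ⊢ (q, xxx, CZ) ⊢ (p, xx, DZ) ⊢ (q, x, CZ) ⊢ (p, ε, DZ)
All input consumed; state p ∈ F.

Accept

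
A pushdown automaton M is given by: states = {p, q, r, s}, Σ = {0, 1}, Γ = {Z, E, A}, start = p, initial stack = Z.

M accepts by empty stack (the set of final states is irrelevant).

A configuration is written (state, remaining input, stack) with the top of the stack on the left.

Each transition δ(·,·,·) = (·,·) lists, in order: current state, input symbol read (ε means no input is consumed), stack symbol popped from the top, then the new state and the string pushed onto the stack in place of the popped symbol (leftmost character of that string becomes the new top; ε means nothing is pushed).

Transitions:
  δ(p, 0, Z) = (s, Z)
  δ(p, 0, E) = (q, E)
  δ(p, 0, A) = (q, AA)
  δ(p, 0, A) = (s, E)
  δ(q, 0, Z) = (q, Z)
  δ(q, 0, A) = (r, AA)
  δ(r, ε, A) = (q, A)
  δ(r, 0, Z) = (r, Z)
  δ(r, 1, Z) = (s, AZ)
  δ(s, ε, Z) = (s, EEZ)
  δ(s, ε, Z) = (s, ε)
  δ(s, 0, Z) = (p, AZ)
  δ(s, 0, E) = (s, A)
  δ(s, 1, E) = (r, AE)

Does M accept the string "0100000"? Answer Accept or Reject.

Reject

No computation consumes all input and empties the stack.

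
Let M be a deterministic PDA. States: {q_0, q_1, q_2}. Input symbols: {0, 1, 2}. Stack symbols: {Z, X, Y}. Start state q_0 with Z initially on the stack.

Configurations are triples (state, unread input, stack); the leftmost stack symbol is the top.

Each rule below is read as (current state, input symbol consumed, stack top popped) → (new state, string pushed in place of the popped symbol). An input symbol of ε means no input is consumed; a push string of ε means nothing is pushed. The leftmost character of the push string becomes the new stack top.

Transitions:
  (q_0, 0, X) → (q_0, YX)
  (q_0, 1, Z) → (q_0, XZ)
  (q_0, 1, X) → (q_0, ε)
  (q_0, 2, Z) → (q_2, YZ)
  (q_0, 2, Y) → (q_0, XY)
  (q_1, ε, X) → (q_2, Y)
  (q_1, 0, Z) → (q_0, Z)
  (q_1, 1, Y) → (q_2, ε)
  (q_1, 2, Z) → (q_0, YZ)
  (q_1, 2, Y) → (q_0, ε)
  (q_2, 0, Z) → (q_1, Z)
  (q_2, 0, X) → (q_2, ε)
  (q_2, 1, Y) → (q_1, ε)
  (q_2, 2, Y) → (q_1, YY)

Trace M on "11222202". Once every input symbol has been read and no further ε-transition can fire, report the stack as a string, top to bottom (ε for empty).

(q_0, 11222202, Z)
  read 1, top Z: go to q_0, push XZ → (q_0, 1222202, XZ)
  read 1, top X: go to q_0, push ε → (q_0, 222202, Z)
  read 2, top Z: go to q_2, push YZ → (q_2, 22202, YZ)
  read 2, top Y: go to q_1, push YY → (q_1, 2202, YYZ)
  read 2, top Y: go to q_0, push ε → (q_0, 202, YZ)
  read 2, top Y: go to q_0, push XY → (q_0, 02, XYZ)
  read 0, top X: go to q_0, push YX → (q_0, 2, YXYZ)
  read 2, top Y: go to q_0, push XY → (q_0, ε, XYXYZ)
All input consumed in state q_0 with stack XYXYZ.

XYXYZ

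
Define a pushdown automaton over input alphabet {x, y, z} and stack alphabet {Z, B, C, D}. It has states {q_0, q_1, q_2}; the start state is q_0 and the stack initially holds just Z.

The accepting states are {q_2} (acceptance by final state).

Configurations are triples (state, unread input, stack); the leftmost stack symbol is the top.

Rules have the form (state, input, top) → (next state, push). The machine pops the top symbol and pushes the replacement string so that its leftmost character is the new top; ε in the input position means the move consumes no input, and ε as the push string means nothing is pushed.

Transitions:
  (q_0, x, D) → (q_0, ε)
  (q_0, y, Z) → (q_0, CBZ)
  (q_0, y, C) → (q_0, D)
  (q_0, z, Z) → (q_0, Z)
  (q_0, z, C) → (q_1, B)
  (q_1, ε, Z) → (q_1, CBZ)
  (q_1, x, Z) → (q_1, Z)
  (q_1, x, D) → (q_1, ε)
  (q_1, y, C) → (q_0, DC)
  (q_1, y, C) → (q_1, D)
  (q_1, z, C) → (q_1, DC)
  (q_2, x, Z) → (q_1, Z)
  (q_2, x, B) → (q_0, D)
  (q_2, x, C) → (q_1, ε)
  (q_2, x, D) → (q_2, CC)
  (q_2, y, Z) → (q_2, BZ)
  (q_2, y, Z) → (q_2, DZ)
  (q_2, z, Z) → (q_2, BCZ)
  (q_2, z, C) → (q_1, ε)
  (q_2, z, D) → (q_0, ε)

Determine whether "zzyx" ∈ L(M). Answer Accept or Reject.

Reject

No computation consumes all input and reaches a final state.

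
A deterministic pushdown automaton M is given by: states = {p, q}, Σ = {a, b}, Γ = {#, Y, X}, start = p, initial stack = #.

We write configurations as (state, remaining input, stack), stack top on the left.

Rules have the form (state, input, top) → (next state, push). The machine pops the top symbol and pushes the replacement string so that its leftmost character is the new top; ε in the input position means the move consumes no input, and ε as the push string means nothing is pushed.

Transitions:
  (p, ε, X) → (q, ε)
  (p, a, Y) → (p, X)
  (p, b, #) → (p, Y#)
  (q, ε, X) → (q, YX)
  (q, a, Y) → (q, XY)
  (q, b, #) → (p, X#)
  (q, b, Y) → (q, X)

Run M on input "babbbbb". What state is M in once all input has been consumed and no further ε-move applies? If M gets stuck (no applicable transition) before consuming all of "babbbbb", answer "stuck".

(p, babbbbb, #) ⊢ (p, abbbbb, Y#) ⊢ (p, bbbbb, X#) ⊢ (q, bbbbb, #) ⊢ (p, bbbb, X#) ⊢ (q, bbbb, #) ⊢ (p, bbb, X#) ⊢ (q, bbb, #) ⊢ (p, bb, X#) ⊢ (q, bb, #) ⊢ (p, b, X#) ⊢ (q, b, #) ⊢ (p, ε, X#) ⊢ (q, ε, #)
All input consumed; M is in state q.

q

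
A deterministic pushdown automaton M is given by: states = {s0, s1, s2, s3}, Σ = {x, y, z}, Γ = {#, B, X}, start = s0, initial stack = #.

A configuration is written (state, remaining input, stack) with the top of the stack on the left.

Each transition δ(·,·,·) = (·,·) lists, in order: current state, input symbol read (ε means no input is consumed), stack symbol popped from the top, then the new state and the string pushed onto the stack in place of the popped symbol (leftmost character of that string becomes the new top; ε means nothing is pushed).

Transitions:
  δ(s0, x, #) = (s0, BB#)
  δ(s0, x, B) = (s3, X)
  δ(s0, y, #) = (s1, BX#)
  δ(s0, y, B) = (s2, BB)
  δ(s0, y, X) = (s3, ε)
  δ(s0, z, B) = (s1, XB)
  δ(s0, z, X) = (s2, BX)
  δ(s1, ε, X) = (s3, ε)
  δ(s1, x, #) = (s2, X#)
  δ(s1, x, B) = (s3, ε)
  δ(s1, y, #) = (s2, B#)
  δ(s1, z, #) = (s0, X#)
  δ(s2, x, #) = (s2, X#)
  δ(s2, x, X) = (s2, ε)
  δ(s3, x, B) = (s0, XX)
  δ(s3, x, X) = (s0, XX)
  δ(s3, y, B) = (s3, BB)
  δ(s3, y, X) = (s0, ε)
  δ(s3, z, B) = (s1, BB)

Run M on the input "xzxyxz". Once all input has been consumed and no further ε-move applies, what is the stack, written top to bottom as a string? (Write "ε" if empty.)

(s0, xzxyxz, #) ⊢ (s0, zxyxz, BB#) ⊢ (s1, xyxz, XBB#) ⊢ (s3, xyxz, BB#) ⊢ (s0, yxz, XXB#) ⊢ (s3, xz, XB#) ⊢ (s0, z, XXB#) ⊢ (s2, ε, BXXB#)
All input consumed in state s2 with stack BXXB#.

BXXB#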